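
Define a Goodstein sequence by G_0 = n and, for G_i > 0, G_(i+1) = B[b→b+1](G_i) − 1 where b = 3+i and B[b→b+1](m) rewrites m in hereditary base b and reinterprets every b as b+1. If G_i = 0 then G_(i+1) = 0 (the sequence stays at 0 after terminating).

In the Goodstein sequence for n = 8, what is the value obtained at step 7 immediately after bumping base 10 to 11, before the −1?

i=0: 8 = 2·3 + 2 (b=3); 3→4: 2·4 + 2 = 10; 10−1 = 9
i=1: 9 = 2·4 + 1 (b=4); 4→5: 2·5 + 1 = 11; 11−1 = 10
i=2: 10 = 2·5 (b=5); 5→6: 2·6 = 12; 12−1 = 11
i=3: 11 = 6 + 5 (b=6); 6→7: 7 + 5 = 12; 12−1 = 11
i=4: 11 = 7 + 4 (b=7); 7→8: 8 + 4 = 12; 12−1 = 11
i=5: 11 = 8 + 3 (b=8); 8→9: 9 + 3 = 12; 12−1 = 11
i=6: 11 = 9 + 2 (b=9); 9→10: 10 + 2 = 12; 12−1 = 11
i=7: 11 = 10 + 1 (b=10); 10→11: 11 + 1 = 12; 12−1 = 11

12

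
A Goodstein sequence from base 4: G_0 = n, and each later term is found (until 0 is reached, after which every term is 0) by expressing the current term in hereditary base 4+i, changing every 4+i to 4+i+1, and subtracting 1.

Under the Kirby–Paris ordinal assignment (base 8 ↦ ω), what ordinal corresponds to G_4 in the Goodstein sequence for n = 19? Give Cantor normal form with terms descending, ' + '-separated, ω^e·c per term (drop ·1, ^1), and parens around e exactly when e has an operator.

ω·7 + 7

base 4: 19 = 4^2 + 3; at 5: 5^2 + 3 = 28; next = 27
base 5: 27 = 5^2 + 2; at 6: 6^2 + 2 = 38; next = 37
base 6: 37 = 6^2 + 1; at 7: 7^2 + 1 = 50; next = 49
base 7: 49 = 7^2; at 8: 8^2 = 64; next = 63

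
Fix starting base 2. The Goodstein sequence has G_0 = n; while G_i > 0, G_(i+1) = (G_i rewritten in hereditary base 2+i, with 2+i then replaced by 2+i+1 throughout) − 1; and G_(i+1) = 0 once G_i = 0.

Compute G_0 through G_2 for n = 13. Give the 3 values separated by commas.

13, 108, 1279

step 0: 13 = 2^(2 + 1) + 2^2 + 1; sub 3 for 2: 3^(3 + 1) + 3^3 + 1; = 109; G_1 = 109−1 = 108
step 1: 108 = 3^(3 + 1) + 3^3; sub 4 for 3: 4^(4 + 1) + 4^4; = 1280; G_2 = 1280−1 = 1279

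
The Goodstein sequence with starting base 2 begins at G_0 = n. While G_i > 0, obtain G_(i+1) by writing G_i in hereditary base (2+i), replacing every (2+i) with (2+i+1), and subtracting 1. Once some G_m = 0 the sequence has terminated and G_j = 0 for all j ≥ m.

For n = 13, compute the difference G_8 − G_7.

96513216470

base 2: 13 = 2^(2 + 1) + 2^2 + 1; at 3: 3^(3 + 1) + 3^3 + 1 = 109; next = 108
base 3: 108 = 3^(3 + 1) + 3^3; at 4: 4^(4 + 1) + 4^4 = 1280; next = 1279
base 4: 1279 = 4^(4 + 1) + 3·4^3 + 3·4^2 + 3·4 + 3; at 5: 5^(5 + 1) + 3·5^3 + 3·5^2 + 3·5 + 3 = 16093; next = 16092
base 5: 16092 = 5^(5 + 1) + 3·5^3 + 3·5^2 + 3·5 + 2; at 6: 6^(6 + 1) + 3·6^3 + 3·6^2 + 3·6 + 2 = 280712; next = 280711
base 6: 280711 = 6^(6 + 1) + 3·6^3 + 3·6^2 + 3·6 + 1; at 7: 7^(7 + 1) + 3·7^3 + 3·7^2 + 3·7 + 1 = 5765999; next = 5765998
base 7: 5765998 = 7^(7 + 1) + 3·7^3 + 3·7^2 + 3·7; at 8: 8^(8 + 1) + 3·8^3 + 3·8^2 + 3·8 = 134219480; next = 134219479
base 8: 134219479 = 8^(8 + 1) + 3·8^3 + 3·8^2 + 2·8 + 7; at 9: 9^(9 + 1) + 3·9^3 + 3·9^2 + 2·9 + 7 = 3486786856; next = 3486786855
base 9: 3486786855 = 9^(9 + 1) + 3·9^3 + 3·9^2 + 2·9 + 6; at 10: 10^(10 + 1) + 3·10^3 + 3·10^2 + 2·10 + 6 = 100000003326; next = 100000003325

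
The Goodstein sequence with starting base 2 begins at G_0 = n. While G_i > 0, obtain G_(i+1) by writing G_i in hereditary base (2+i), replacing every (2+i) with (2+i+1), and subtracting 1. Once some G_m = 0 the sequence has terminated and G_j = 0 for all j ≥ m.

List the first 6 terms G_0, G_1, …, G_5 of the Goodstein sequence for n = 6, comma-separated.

6, 29, 257, 3125, 46655, 98039

i=0: 6 = 2^2 + 2 (b=2); 2→3: 3^3 + 3 = 30; 30−1 = 29
i=1: 29 = 3^3 + 2 (b=3); 3→4: 4^4 + 2 = 258; 258−1 = 257
i=2: 257 = 4^4 + 1 (b=4); 4→5: 5^5 + 1 = 3126; 3126−1 = 3125
i=3: 3125 = 5^5 (b=5); 5→6: 6^6 = 46656; 46656−1 = 46655
i=4: 46655 = 5·6^5 + 5·6^4 + 5·6^3 + 5·6^2 + 5·6 + 5 (b=6); 6→7: 5·7^5 + 5·7^4 + 5·7^3 + 5·7^2 + 5·7 + 5 = 98040; 98040−1 = 98039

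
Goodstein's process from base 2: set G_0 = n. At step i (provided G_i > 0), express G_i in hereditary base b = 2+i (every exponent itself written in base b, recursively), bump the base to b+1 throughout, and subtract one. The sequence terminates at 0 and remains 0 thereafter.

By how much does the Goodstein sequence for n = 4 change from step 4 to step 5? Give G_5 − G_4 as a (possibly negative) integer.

G_0=4  [base 2] 2^2  →[2↦3]→  3^3 = 27  −1 ⇒ G_1=26
G_1=26  [base 3] 2·3^2 + 2·3 + 2  →[3↦4]→  2·4^2 + 2·4 + 2 = 42  −1 ⇒ G_2=41
G_2=41  [base 4] 2·4^2 + 2·4 + 1  →[4↦5]→  2·5^2 + 2·5 + 1 = 61  −1 ⇒ G_3=60
G_3=60  [base 5] 2·5^2 + 2·5  →[5↦6]→  2·6^2 + 2·6 = 84  −1 ⇒ G_4=83
G_4=83  [base 6] 2·6^2 + 6 + 5  →[6↦7]→  2·7^2 + 7 + 5 = 110  −1 ⇒ G_5=109

26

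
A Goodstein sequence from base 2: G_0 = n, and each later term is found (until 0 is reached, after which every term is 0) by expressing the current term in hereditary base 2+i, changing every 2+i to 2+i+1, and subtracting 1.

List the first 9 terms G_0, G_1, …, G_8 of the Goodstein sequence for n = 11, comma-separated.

11, 84, 1027, 15627, 279937, 5764801, 134217727, 2749609302, 70077777775

G_0 = 11. HB_2(11) = 2^(2 + 1) + 2 + 1. Bump = 85. G_1 = 84.
G_1 = 84. HB_3(84) = 3^(3 + 1) + 3. Bump = 1028. G_2 = 1027.
G_2 = 1027. HB_4(1027) = 4^(4 + 1) + 3. Bump = 15628. G_3 = 15627.
G_3 = 15627. HB_5(15627) = 5^(5 + 1) + 2. Bump = 279938. G_4 = 279937.
G_4 = 279937. HB_6(279937) = 6^(6 + 1) + 1. Bump = 5764802. G_5 = 5764801.
G_5 = 5764801. HB_7(5764801) = 7^(7 + 1). Bump = 134217728. G_6 = 134217727.
G_6 = 134217727. HB_8(134217727) = 7·8^8 + 7·8^7 + 7·8^6 + 7·8^5 + 7·8^4 + 7·8^3 + 7·8^2 + 7·8 + 7. Bump = 2749609303. G_7 = 2749609302.
G_7 = 2749609302. HB_9(2749609302) = 7·9^9 + 7·9^7 + 7·9^6 + 7·9^5 + 7·9^4 + 7·9^3 + 7·9^2 + 7·9 + 6. Bump = 70077777776. G_8 = 70077777775.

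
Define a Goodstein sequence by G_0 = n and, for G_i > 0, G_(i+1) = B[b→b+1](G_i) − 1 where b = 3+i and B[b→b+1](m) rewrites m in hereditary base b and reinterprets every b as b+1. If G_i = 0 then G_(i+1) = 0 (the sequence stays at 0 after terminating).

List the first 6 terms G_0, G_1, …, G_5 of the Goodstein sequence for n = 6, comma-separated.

6, 7, 7, 7, 7, 7

G_0=6  [base 3] 2·3  →[3↦4]→  2·4 = 8  −1 ⇒ G_1=7
G_1=7  [base 4] 4 + 3  →[4↦5]→  5 + 3 = 8  −1 ⇒ G_2=7
G_2=7  [base 5] 5 + 2  →[5↦6]→  6 + 2 = 8  −1 ⇒ G_3=7
G_3=7  [base 6] 6 + 1  →[6↦7]→  7 + 1 = 8  −1 ⇒ G_4=7
G_4=7  [base 7] 7  →[7↦8]→  8 = 8  −1 ⇒ G_5=7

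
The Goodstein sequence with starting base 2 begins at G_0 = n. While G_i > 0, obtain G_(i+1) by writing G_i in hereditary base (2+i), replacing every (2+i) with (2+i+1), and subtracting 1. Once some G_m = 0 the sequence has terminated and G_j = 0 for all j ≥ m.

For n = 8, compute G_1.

i=0: 8 = 2^(2 + 1) (b=2); 2→3: 3^(3 + 1) = 81; 81−1 = 80
i=1: 80 = 2·3^3 + 2·3^2 + 2·3 + 2 (b=3); 3→4: 2·4^4 + 2·4^2 + 2·4 + 2 = 554; 554−1 = 553

80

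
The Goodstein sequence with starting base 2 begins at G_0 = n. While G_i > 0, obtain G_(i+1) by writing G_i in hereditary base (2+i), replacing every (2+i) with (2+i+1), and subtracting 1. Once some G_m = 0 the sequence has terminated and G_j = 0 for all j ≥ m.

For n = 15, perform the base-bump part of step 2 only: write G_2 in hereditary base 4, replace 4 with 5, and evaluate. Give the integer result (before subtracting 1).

18753

step 0: 15 = 2^(2 + 1) + 2^2 + 2 + 1; sub 3 for 2: 3^(3 + 1) + 3^3 + 3 + 1; = 112; G_1 = 112−1 = 111
step 1: 111 = 3^(3 + 1) + 3^3 + 3; sub 4 for 3: 4^(4 + 1) + 4^4 + 4; = 1284; G_2 = 1284−1 = 1283
step 2: 1283 = 4^(4 + 1) + 4^4 + 3; sub 5 for 4: 5^(5 + 1) + 5^5 + 3; = 18753; G_3 = 18753−1 = 18752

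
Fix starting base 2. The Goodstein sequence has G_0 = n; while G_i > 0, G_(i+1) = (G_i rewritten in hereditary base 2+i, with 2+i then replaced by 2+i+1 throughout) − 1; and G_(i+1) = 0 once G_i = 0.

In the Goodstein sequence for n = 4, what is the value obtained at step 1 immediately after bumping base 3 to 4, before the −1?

42

(0) 4|_2 = 2^2 ↦ 3^3|_3 = 27 ⇒ 26
(1) 26|_3 = 2·3^2 + 2·3 + 2 ↦ 2·4^2 + 2·4 + 2|_4 = 42 ⇒ 41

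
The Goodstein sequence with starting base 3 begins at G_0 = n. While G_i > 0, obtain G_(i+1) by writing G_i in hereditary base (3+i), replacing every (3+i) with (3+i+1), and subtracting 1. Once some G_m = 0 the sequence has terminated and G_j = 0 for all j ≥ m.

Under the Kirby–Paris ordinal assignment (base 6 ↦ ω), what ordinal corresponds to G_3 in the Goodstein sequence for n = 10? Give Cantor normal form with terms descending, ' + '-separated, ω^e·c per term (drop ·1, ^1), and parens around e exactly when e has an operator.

i=0: 10 = 3^2 + 1 (b=3); 3→4: 4^2 + 1 = 17; 17−1 = 16
i=1: 16 = 4^2 (b=4); 4→5: 5^2 = 25; 25−1 = 24
i=2: 24 = 4·5 + 4 (b=5); 5→6: 4·6 + 4 = 28; 28−1 = 27

ω·4 + 3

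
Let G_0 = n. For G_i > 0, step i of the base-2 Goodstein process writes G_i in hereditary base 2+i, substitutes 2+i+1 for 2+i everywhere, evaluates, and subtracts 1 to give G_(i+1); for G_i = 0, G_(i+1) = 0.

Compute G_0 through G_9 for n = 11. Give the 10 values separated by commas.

11, 84, 1027, 15627, 279937, 5764801, 134217727, 2749609302, 70077777775, 1997331745490

11 —HB2→ 2^(2 + 1) + 2 + 1 —bump→ 3^(3 + 1) + 3 + 1 = 85 —(−1)→ 84
84 —HB3→ 3^(3 + 1) + 3 —bump→ 4^(4 + 1) + 4 = 1028 —(−1)→ 1027
1027 —HB4→ 4^(4 + 1) + 3 —bump→ 5^(5 + 1) + 3 = 15628 —(−1)→ 15627
15627 —HB5→ 5^(5 + 1) + 2 —bump→ 6^(6 + 1) + 2 = 279938 —(−1)→ 279937
279937 —HB6→ 6^(6 + 1) + 1 —bump→ 7^(7 + 1) + 1 = 5764802 —(−1)→ 5764801
5764801 —HB7→ 7^(7 + 1) —bump→ 8^(8 + 1) = 134217728 —(−1)→ 134217727
134217727 —HB8→ 7·8^8 + 7·8^7 + 7·8^6 + 7·8^5 + 7·8^4 + 7·8^3 + 7·8^2 + 7·8 + 7 —bump→ 7·9^9 + 7·9^7 + 7·9^6 + 7·9^5 + 7·9^4 + 7·9^3 + 7·9^2 + 7·9 + 7 = 2749609303 —(−1)→ 2749609302
2749609302 —HB9→ 7·9^9 + 7·9^7 + 7·9^6 + 7·9^5 + 7·9^4 + 7·9^3 + 7·9^2 + 7·9 + 6 —bump→ 7·10^10 + 7·10^7 + 7·10^6 + 7·10^5 + 7·10^4 + 7·10^3 + 7·10^2 + 7·10 + 6 = 70077777776 —(−1)→ 70077777775
70077777775 —HB10→ 7·10^10 + 7·10^7 + 7·10^6 + 7·10^5 + 7·10^4 + 7·10^3 + 7·10^2 + 7·10 + 5 —bump→ 7·11^11 + 7·11^7 + 7·11^6 + 7·11^5 + 7·11^4 + 7·11^3 + 7·11^2 + 7·11 + 5 = 1997331745491 —(−1)→ 1997331745490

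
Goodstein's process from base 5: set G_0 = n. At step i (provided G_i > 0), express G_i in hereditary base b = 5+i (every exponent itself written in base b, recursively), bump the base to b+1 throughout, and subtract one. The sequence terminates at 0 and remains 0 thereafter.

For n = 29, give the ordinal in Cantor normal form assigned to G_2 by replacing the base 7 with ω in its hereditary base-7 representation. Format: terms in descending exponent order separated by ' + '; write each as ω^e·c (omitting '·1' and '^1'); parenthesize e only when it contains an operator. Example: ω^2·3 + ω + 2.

i=0: 29 = 5^2 + 4 (b=5); 5→6: 6^2 + 4 = 40; 40−1 = 39
i=1: 39 = 6^2 + 3 (b=6); 6→7: 7^2 + 3 = 52; 52−1 = 51

ω^2 + 2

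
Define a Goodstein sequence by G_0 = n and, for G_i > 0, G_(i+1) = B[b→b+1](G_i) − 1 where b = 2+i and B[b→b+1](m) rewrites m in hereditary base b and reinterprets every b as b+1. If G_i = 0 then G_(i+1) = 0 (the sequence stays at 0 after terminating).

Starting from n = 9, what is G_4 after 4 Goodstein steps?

[0] 9 ≡ 2^(2 + 1) + 1 (base 2). Lift 3: 82. −1: 81.
[1] 81 ≡ 3^(3 + 1) (base 3). Lift 4: 1024. −1: 1023.
[2] 1023 ≡ 3·4^4 + 3·4^3 + 3·4^2 + 3·4 + 3 (base 4). Lift 5: 9843. −1: 9842.
[3] 9842 ≡ 3·5^5 + 3·5^3 + 3·5^2 + 3·5 + 2 (base 5). Lift 6: 140744. −1: 140743.
[4] 140743 ≡ 3·6^6 + 3·6^3 + 3·6^2 + 3·6 + 1 (base 6). Lift 7: 2471827. −1: 2471826.

140743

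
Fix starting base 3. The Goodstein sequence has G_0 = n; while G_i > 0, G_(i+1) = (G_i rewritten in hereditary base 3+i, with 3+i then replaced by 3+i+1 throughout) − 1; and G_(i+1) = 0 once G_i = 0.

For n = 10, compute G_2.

(0) 10|_3 = 3^2 + 1 ↦ 4^2 + 1|_4 = 17 ⇒ 16
(1) 16|_4 = 4^2 ↦ 5^2|_5 = 25 ⇒ 24

24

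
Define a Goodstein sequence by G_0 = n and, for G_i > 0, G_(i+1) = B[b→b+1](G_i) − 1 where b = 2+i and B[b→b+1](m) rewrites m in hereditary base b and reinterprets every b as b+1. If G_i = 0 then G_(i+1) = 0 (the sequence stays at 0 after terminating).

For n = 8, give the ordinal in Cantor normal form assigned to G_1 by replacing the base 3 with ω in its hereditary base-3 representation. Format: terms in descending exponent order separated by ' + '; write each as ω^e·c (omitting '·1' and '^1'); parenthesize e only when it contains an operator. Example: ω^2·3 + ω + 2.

ω^ω·2 + ω^2·2 + ω·2 + 2

G_0 = 8. HB_2(8) = 2^(2 + 1). Bump = 81. G_1 = 80.
G_1 = 80. HB_3(80) = 2·3^3 + 2·3^2 + 2·3 + 2. Bump = 554. G_2 = 553.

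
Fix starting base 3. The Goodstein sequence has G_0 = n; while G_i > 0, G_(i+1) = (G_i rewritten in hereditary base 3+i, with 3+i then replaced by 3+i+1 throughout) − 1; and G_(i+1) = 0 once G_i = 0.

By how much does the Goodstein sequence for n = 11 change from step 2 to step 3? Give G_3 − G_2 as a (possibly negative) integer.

[0] 11 ≡ 3^2 + 2 (base 3). Lift 4: 18. −1: 17.
[1] 17 ≡ 4^2 + 1 (base 4). Lift 5: 26. −1: 25.
[2] 25 ≡ 5^2 (base 5). Lift 6: 36. −1: 35.

10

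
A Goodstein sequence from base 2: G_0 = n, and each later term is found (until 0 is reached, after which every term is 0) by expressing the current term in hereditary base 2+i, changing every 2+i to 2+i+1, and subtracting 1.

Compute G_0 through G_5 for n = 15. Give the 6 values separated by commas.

15, 111, 1283, 18752, 326593, 6588344

[0] 15 ≡ 2^(2 + 1) + 2^2 + 2 + 1 (base 2). Lift 3: 112. −1: 111.
[1] 111 ≡ 3^(3 + 1) + 3^3 + 3 (base 3). Lift 4: 1284. −1: 1283.
[2] 1283 ≡ 4^(4 + 1) + 4^4 + 3 (base 4). Lift 5: 18753. −1: 18752.
[3] 18752 ≡ 5^(5 + 1) + 5^5 + 2 (base 5). Lift 6: 326594. −1: 326593.
[4] 326593 ≡ 6^(6 + 1) + 6^6 + 1 (base 6). Lift 7: 6588345. −1: 6588344.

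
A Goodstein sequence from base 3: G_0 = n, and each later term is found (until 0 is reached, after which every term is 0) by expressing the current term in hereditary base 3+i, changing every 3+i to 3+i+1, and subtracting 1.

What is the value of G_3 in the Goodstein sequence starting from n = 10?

base 3: 10 = 3^2 + 1; at 4: 4^2 + 1 = 17; next = 16
base 4: 16 = 4^2; at 5: 5^2 = 25; next = 24
base 5: 24 = 4·5 + 4; at 6: 4·6 + 4 = 28; next = 27

27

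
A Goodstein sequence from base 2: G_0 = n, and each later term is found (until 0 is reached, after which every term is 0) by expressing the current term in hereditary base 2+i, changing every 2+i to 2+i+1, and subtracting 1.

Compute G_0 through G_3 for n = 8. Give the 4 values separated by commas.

8 —HB2→ 2^(2 + 1) —bump→ 3^(3 + 1) = 81 —(−1)→ 80
80 —HB3→ 2·3^3 + 2·3^2 + 2·3 + 2 —bump→ 2·4^4 + 2·4^2 + 2·4 + 2 = 554 —(−1)→ 553
553 —HB4→ 2·4^4 + 2·4^2 + 2·4 + 1 —bump→ 2·5^5 + 2·5^2 + 2·5 + 1 = 6311 —(−1)→ 6310

8, 80, 553, 6310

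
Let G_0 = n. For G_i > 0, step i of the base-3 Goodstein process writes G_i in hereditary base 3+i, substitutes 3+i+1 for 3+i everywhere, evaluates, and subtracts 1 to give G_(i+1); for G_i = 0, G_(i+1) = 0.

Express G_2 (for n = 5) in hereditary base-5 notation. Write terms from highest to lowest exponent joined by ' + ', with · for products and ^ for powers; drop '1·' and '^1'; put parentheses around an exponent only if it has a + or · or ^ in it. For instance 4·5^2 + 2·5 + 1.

(0) 5|_3 = 3 + 2 ↦ 4 + 2|_4 = 6 ⇒ 5
(1) 5|_4 = 4 + 1 ↦ 5 + 1|_5 = 6 ⇒ 5
(2) 5|_5 = 5 ↦ 6|_6 = 6 ⇒ 5

5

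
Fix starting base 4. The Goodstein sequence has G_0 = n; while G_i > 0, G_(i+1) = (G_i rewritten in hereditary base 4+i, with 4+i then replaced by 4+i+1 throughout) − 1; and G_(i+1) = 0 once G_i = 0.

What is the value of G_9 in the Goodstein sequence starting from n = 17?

G_0=17  [base 4] 4^2 + 1  →[4↦5]→  5^2 + 1 = 26  −1 ⇒ G_1=25
G_1=25  [base 5] 5^2  →[5↦6]→  6^2 = 36  −1 ⇒ G_2=35
G_2=35  [base 6] 5·6 + 5  →[6↦7]→  5·7 + 5 = 40  −1 ⇒ G_3=39
G_3=39  [base 7] 5·7 + 4  →[7↦8]→  5·8 + 4 = 44  −1 ⇒ G_4=43
G_4=43  [base 8] 5·8 + 3  →[8↦9]→  5·9 + 3 = 48  −1 ⇒ G_5=47
G_5=47  [base 9] 5·9 + 2  →[9↦10]→  5·10 + 2 = 52  −1 ⇒ G_6=51
G_6=51  [base 10] 5·10 + 1  →[10↦11]→  5·11 + 1 = 56  −1 ⇒ G_7=55
G_7=55  [base 11] 5·11  →[11↦12]→  5·12 = 60  −1 ⇒ G_8=59
G_8=59  [base 12] 4·12 + 11  →[12↦13]→  4·13 + 11 = 63  −1 ⇒ G_9=62

62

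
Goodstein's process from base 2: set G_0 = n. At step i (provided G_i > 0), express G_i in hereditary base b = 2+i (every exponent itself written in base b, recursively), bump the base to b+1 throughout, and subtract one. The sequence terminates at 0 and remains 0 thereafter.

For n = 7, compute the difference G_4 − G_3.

G_0=7  [base 2] 2^2 + 2 + 1  →[2↦3]→  3^3 + 3 + 1 = 31  −1 ⇒ G_1=30
G_1=30  [base 3] 3^3 + 3  →[3↦4]→  4^4 + 4 = 260  −1 ⇒ G_2=259
G_2=259  [base 4] 4^4 + 3  →[4↦5]→  5^5 + 3 = 3128  −1 ⇒ G_3=3127
G_3=3127  [base 5] 5^5 + 2  →[5↦6]→  6^6 + 2 = 46658  −1 ⇒ G_4=46657

43530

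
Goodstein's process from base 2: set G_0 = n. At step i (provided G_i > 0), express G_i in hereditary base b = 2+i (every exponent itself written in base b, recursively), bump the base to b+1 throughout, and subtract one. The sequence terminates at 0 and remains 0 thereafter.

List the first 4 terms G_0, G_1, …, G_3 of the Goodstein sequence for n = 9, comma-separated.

9, 81, 1023, 9842

(0) 9|_2 = 2^(2 + 1) + 1 ↦ 3^(3 + 1) + 1|_3 = 82 ⇒ 81
(1) 81|_3 = 3^(3 + 1) ↦ 4^(4 + 1)|_4 = 1024 ⇒ 1023
(2) 1023|_4 = 3·4^4 + 3·4^3 + 3·4^2 + 3·4 + 3 ↦ 3·5^5 + 3·5^3 + 3·5^2 + 3·5 + 3|_5 = 9843 ⇒ 9842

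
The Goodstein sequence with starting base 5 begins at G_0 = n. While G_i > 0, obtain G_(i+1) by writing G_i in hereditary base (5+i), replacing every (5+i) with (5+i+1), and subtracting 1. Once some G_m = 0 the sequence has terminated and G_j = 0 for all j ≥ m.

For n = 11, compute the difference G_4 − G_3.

0

step 0: 11 = 2·5 + 1; sub 6 for 5: 2·6 + 1; = 13; G_1 = 13−1 = 12
step 1: 12 = 2·6; sub 7 for 6: 2·7; = 14; G_2 = 14−1 = 13
step 2: 13 = 7 + 6; sub 8 for 7: 8 + 6; = 14; G_3 = 14−1 = 13
step 3: 13 = 8 + 5; sub 9 for 8: 9 + 5; = 14; G_4 = 14−1 = 13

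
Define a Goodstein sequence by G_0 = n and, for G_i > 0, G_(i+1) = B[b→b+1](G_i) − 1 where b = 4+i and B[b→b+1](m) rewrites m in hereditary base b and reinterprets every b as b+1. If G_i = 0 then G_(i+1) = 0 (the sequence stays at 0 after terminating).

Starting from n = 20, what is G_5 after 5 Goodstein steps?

[0] 20 ≡ 4^2 + 4 (base 4). Lift 5: 30. −1: 29.
[1] 29 ≡ 5^2 + 4 (base 5). Lift 6: 40. −1: 39.
[2] 39 ≡ 6^2 + 3 (base 6). Lift 7: 52. −1: 51.
[3] 51 ≡ 7^2 + 2 (base 7). Lift 8: 66. −1: 65.
[4] 65 ≡ 8^2 + 1 (base 8). Lift 9: 82. −1: 81.
[5] 81 ≡ 9^2 (base 9). Lift 10: 100. −1: 99.

81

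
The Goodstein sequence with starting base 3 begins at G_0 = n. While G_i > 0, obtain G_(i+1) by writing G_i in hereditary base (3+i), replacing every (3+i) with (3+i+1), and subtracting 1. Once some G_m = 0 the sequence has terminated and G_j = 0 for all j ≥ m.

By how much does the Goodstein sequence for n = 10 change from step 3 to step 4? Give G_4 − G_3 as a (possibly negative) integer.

3

step 0: 10 = 3^2 + 1; sub 4 for 3: 4^2 + 1; = 17; G_1 = 17−1 = 16
step 1: 16 = 4^2; sub 5 for 4: 5^2; = 25; G_2 = 25−1 = 24
step 2: 24 = 4·5 + 4; sub 6 for 5: 4·6 + 4; = 28; G_3 = 28−1 = 27
step 3: 27 = 4·6 + 3; sub 7 for 6: 4·7 + 3; = 31; G_4 = 31−1 = 30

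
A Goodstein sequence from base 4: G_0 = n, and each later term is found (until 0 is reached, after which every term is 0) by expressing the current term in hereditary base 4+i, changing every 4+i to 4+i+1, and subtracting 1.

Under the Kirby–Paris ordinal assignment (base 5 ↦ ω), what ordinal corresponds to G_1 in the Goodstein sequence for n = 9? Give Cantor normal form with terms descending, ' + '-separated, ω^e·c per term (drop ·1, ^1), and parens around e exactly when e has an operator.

ω·2

(0) 9|_4 = 2·4 + 1 ↦ 2·5 + 1|_5 = 11 ⇒ 10
(1) 10|_5 = 2·5 ↦ 2·6|_6 = 12 ⇒ 11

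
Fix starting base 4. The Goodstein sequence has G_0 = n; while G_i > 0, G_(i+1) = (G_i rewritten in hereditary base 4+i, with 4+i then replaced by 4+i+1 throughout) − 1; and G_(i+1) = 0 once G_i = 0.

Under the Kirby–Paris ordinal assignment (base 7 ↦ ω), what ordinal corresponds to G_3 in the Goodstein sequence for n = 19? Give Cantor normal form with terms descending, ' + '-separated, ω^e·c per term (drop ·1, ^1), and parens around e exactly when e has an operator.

i=0: 19 = 4^2 + 3 (b=4); 4→5: 5^2 + 3 = 28; 28−1 = 27
i=1: 27 = 5^2 + 2 (b=5); 5→6: 6^2 + 2 = 38; 38−1 = 37
i=2: 37 = 6^2 + 1 (b=6); 6→7: 7^2 + 1 = 50; 50−1 = 49
i=3: 49 = 7^2 (b=7); 7→8: 8^2 = 64; 64−1 = 63

ω^2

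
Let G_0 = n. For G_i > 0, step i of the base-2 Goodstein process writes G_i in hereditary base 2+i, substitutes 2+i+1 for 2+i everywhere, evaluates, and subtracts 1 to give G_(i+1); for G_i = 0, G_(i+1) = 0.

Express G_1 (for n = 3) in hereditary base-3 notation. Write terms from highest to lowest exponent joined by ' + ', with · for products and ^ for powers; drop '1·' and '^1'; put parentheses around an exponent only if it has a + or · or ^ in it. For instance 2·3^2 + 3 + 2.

3

[0] 3 ≡ 2 + 1 (base 2). Lift 3: 4. −1: 3.
[1] 3 ≡ 3 (base 3). Lift 4: 4. −1: 3.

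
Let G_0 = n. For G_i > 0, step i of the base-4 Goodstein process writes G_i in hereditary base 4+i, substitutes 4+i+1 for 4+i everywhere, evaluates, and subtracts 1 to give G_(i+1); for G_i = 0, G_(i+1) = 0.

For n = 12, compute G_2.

G_0=12  [base 4] 3·4  →[4↦5]→  3·5 = 15  −1 ⇒ G_1=14
G_1=14  [base 5] 2·5 + 4  →[5↦6]→  2·6 + 4 = 16  −1 ⇒ G_2=15

15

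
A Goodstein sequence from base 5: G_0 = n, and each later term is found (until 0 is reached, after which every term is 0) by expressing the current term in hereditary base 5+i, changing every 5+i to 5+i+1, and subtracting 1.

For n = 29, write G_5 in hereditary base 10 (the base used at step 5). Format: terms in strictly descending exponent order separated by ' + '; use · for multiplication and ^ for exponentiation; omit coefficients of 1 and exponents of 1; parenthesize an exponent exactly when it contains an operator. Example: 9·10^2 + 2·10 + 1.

9·10 + 9

29 —HB5→ 5^2 + 4 —bump→ 6^2 + 4 = 40 —(−1)→ 39
39 —HB6→ 6^2 + 3 —bump→ 7^2 + 3 = 52 —(−1)→ 51
51 —HB7→ 7^2 + 2 —bump→ 8^2 + 2 = 66 —(−1)→ 65
65 —HB8→ 8^2 + 1 —bump→ 9^2 + 1 = 82 —(−1)→ 81
81 —HB9→ 9^2 —bump→ 10^2 = 100 —(−1)→ 99
99 —HB10→ 9·10 + 9 —bump→ 9·11 + 9 = 108 —(−1)→ 107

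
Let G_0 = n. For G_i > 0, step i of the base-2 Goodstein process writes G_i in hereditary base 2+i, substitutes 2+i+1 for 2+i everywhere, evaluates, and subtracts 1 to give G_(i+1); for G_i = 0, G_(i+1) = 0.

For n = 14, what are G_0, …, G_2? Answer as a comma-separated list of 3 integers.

14, 110, 1281

[0] 14 ≡ 2^(2 + 1) + 2^2 + 2 (base 2). Lift 3: 111. −1: 110.
[1] 110 ≡ 3^(3 + 1) + 3^3 + 2 (base 3). Lift 4: 1282. −1: 1281.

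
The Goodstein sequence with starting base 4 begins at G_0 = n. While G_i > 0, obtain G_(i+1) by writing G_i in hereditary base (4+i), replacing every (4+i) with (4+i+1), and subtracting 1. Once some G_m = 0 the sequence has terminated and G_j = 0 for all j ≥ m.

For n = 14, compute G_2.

base 4: 14 = 3·4 + 2; at 5: 3·5 + 2 = 17; next = 16
base 5: 16 = 3·5 + 1; at 6: 3·6 + 1 = 19; next = 18
base 6: 18 = 3·6; at 7: 3·7 = 21; next = 20

18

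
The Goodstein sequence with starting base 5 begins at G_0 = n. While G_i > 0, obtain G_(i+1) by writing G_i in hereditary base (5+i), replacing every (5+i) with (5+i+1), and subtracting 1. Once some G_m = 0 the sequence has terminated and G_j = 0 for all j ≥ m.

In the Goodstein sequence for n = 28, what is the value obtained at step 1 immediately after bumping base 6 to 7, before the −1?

51

G_0=28  [base 5] 5^2 + 3  →[5↦6]→  6^2 + 3 = 39  −1 ⇒ G_1=38
G_1=38  [base 6] 6^2 + 2  →[6↦7]→  7^2 + 2 = 51  −1 ⇒ G_2=50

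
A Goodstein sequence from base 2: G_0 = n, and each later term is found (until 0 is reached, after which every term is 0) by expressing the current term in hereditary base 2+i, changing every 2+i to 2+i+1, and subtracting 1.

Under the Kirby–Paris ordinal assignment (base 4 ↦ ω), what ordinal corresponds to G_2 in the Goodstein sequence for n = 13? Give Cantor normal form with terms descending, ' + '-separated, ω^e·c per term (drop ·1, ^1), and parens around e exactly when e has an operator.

base 2: 13 = 2^(2 + 1) + 2^2 + 1; at 3: 3^(3 + 1) + 3^3 + 1 = 109; next = 108
base 3: 108 = 3^(3 + 1) + 3^3; at 4: 4^(4 + 1) + 4^4 = 1280; next = 1279

ω^(ω + 1) + ω^3·3 + ω^2·3 + ω·3 + 3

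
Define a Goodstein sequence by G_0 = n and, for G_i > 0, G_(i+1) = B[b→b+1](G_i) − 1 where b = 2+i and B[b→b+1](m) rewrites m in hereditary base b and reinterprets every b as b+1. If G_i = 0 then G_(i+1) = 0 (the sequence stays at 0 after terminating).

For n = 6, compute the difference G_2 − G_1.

228

(0) 6|_2 = 2^2 + 2 ↦ 3^3 + 3|_3 = 30 ⇒ 29
(1) 29|_3 = 3^3 + 2 ↦ 4^4 + 2|_4 = 258 ⇒ 257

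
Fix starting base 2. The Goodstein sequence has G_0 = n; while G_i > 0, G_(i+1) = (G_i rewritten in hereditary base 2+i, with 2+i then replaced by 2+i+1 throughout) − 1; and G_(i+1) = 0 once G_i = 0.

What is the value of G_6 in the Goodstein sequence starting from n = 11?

i=0: 11 = 2^(2 + 1) + 2 + 1 (b=2); 2→3: 3^(3 + 1) + 3 + 1 = 85; 85−1 = 84
i=1: 84 = 3^(3 + 1) + 3 (b=3); 3→4: 4^(4 + 1) + 4 = 1028; 1028−1 = 1027
i=2: 1027 = 4^(4 + 1) + 3 (b=4); 4→5: 5^(5 + 1) + 3 = 15628; 15628−1 = 15627
i=3: 15627 = 5^(5 + 1) + 2 (b=5); 5→6: 6^(6 + 1) + 2 = 279938; 279938−1 = 279937
i=4: 279937 = 6^(6 + 1) + 1 (b=6); 6→7: 7^(7 + 1) + 1 = 5764802; 5764802−1 = 5764801
i=5: 5764801 = 7^(7 + 1) (b=7); 7→8: 8^(8 + 1) = 134217728; 134217728−1 = 134217727
i=6: 134217727 = 7·8^8 + 7·8^7 + 7·8^6 + 7·8^5 + 7·8^4 + 7·8^3 + 7·8^2 + 7·8 + 7 (b=8); 8→9: 7·9^9 + 7·9^7 + 7·9^6 + 7·9^5 + 7·9^4 + 7·9^3 + 7·9^2 + 7·9 + 7 = 2749609303; 2749609303−1 = 2749609302

134217727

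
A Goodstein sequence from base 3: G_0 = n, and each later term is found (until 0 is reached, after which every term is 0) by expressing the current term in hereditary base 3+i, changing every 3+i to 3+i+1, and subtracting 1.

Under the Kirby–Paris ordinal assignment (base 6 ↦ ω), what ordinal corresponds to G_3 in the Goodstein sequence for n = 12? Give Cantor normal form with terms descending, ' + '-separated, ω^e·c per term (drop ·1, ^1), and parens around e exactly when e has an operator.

[0] 12 ≡ 3^2 + 3 (base 3). Lift 4: 20. −1: 19.
[1] 19 ≡ 4^2 + 3 (base 4). Lift 5: 28. −1: 27.
[2] 27 ≡ 5^2 + 2 (base 5). Lift 6: 38. −1: 37.
[3] 37 ≡ 6^2 + 1 (base 6). Lift 7: 50. −1: 49.

ω^2 + 1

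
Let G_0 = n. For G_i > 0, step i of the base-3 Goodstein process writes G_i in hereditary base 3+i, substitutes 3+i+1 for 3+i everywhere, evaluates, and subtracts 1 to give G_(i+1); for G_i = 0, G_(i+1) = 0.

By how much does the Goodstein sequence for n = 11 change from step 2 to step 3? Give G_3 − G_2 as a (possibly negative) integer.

G_0=11  [base 3] 3^2 + 2  →[3↦4]→  4^2 + 2 = 18  −1 ⇒ G_1=17
G_1=17  [base 4] 4^2 + 1  →[4↦5]→  5^2 + 1 = 26  −1 ⇒ G_2=25
G_2=25  [base 5] 5^2  →[5↦6]→  6^2 = 36  −1 ⇒ G_3=35

10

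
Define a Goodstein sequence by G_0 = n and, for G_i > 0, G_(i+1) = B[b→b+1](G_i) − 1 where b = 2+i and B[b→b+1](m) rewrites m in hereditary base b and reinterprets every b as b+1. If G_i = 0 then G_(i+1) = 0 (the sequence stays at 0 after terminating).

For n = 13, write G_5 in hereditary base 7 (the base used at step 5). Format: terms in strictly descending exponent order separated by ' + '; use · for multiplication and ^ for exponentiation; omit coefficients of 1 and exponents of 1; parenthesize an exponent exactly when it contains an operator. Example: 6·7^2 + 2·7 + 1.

7^(7 + 1) + 3·7^3 + 3·7^2 + 3·7

step 0: 13 = 2^(2 + 1) + 2^2 + 1; sub 3 for 2: 3^(3 + 1) + 3^3 + 1; = 109; G_1 = 109−1 = 108
step 1: 108 = 3^(3 + 1) + 3^3; sub 4 for 3: 4^(4 + 1) + 4^4; = 1280; G_2 = 1280−1 = 1279
step 2: 1279 = 4^(4 + 1) + 3·4^3 + 3·4^2 + 3·4 + 3; sub 5 for 4: 5^(5 + 1) + 3·5^3 + 3·5^2 + 3·5 + 3; = 16093; G_3 = 16093−1 = 16092
step 3: 16092 = 5^(5 + 1) + 3·5^3 + 3·5^2 + 3·5 + 2; sub 6 for 5: 6^(6 + 1) + 3·6^3 + 3·6^2 + 3·6 + 2; = 280712; G_4 = 280712−1 = 280711
step 4: 280711 = 6^(6 + 1) + 3·6^3 + 3·6^2 + 3·6 + 1; sub 7 for 6: 7^(7 + 1) + 3·7^3 + 3·7^2 + 3·7 + 1; = 5765999; G_5 = 5765999−1 = 5765998
step 5: 5765998 = 7^(7 + 1) + 3·7^3 + 3·7^2 + 3·7; sub 8 for 7: 8^(8 + 1) + 3·8^3 + 3·8^2 + 3·8; = 134219480; G_6 = 134219480−1 = 134219479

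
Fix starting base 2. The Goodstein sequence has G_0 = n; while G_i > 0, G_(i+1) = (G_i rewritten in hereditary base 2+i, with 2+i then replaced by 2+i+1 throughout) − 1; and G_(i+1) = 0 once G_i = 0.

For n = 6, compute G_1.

step 0: 6 = 2^2 + 2; sub 3 for 2: 3^3 + 3; = 30; G_1 = 30−1 = 29
step 1: 29 = 3^3 + 2; sub 4 for 3: 4^4 + 2; = 258; G_2 = 258−1 = 257

29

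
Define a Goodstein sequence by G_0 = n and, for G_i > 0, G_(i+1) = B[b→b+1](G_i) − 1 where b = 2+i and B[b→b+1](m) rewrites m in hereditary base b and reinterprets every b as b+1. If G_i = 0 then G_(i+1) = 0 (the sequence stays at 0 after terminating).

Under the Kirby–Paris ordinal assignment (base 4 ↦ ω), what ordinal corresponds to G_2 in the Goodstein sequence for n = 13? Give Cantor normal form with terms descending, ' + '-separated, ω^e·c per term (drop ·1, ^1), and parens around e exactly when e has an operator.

ω^(ω + 1) + ω^3·3 + ω^2·3 + ω·3 + 3

G_0=13  [base 2] 2^(2 + 1) + 2^2 + 1  →[2↦3]→  3^(3 + 1) + 3^3 + 1 = 109  −1 ⇒ G_1=108
G_1=108  [base 3] 3^(3 + 1) + 3^3  →[3↦4]→  4^(4 + 1) + 4^4 = 1280  −1 ⇒ G_2=1279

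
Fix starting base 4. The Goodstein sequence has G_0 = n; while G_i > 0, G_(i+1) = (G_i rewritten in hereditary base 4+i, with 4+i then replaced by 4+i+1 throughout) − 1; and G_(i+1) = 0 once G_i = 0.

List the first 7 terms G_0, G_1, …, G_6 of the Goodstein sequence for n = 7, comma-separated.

7, 7, 7, 7, 7, 6, 5

G_0=7  [base 4] 4 + 3  →[4↦5]→  5 + 3 = 8  −1 ⇒ G_1=7
G_1=7  [base 5] 5 + 2  →[5↦6]→  6 + 2 = 8  −1 ⇒ G_2=7
G_2=7  [base 6] 6 + 1  →[6↦7]→  7 + 1 = 8  −1 ⇒ G_3=7
G_3=7  [base 7] 7  →[7↦8]→  8 = 8  −1 ⇒ G_4=7
G_4=7  [base 8] 7  →[8↦9]→  7 = 7  −1 ⇒ G_5=6
G_5=6  [base 9] 6  →[9↦10]→  6 = 6  −1 ⇒ G_6=5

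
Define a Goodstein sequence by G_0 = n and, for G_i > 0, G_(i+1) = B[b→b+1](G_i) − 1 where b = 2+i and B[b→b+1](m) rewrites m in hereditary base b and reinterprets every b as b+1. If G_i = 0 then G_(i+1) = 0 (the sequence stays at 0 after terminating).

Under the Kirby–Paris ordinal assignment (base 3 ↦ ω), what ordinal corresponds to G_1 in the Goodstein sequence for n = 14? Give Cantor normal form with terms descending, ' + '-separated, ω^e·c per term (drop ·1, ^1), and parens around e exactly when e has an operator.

(0) 14|_2 = 2^(2 + 1) + 2^2 + 2 ↦ 3^(3 + 1) + 3^3 + 3|_3 = 111 ⇒ 110
(1) 110|_3 = 3^(3 + 1) + 3^3 + 2 ↦ 4^(4 + 1) + 4^4 + 2|_4 = 1282 ⇒ 1281

ω^(ω + 1) + ω^ω + 2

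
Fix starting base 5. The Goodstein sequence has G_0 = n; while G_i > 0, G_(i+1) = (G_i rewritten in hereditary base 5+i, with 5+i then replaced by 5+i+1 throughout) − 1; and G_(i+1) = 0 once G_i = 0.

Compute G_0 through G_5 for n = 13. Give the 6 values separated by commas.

13, 14, 15, 16, 17, 17

[0] 13 ≡ 2·5 + 3 (base 5). Lift 6: 15. −1: 14.
[1] 14 ≡ 2·6 + 2 (base 6). Lift 7: 16. −1: 15.
[2] 15 ≡ 2·7 + 1 (base 7). Lift 8: 17. −1: 16.
[3] 16 ≡ 2·8 (base 8). Lift 9: 18. −1: 17.
[4] 17 ≡ 9 + 8 (base 9). Lift 10: 18. −1: 17.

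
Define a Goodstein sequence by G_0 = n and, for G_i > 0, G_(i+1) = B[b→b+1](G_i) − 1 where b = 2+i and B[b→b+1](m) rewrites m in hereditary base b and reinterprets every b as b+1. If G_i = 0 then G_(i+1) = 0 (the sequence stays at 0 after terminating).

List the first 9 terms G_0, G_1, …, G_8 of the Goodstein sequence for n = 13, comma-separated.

13, 108, 1279, 16092, 280711, 5765998, 134219479, 3486786855, 100000003325

13 —HB2→ 2^(2 + 1) + 2^2 + 1 —bump→ 3^(3 + 1) + 3^3 + 1 = 109 —(−1)→ 108
108 —HB3→ 3^(3 + 1) + 3^3 —bump→ 4^(4 + 1) + 4^4 = 1280 —(−1)→ 1279
1279 —HB4→ 4^(4 + 1) + 3·4^3 + 3·4^2 + 3·4 + 3 —bump→ 5^(5 + 1) + 3·5^3 + 3·5^2 + 3·5 + 3 = 16093 —(−1)→ 16092
16092 —HB5→ 5^(5 + 1) + 3·5^3 + 3·5^2 + 3·5 + 2 —bump→ 6^(6 + 1) + 3·6^3 + 3·6^2 + 3·6 + 2 = 280712 —(−1)→ 280711
280711 —HB6→ 6^(6 + 1) + 3·6^3 + 3·6^2 + 3·6 + 1 —bump→ 7^(7 + 1) + 3·7^3 + 3·7^2 + 3·7 + 1 = 5765999 —(−1)→ 5765998
5765998 —HB7→ 7^(7 + 1) + 3·7^3 + 3·7^2 + 3·7 —bump→ 8^(8 + 1) + 3·8^3 + 3·8^2 + 3·8 = 134219480 —(−1)→ 134219479
134219479 —HB8→ 8^(8 + 1) + 3·8^3 + 3·8^2 + 2·8 + 7 —bump→ 9^(9 + 1) + 3·9^3 + 3·9^2 + 2·9 + 7 = 3486786856 —(−1)→ 3486786855
3486786855 —HB9→ 9^(9 + 1) + 3·9^3 + 3·9^2 + 2·9 + 6 —bump→ 10^(10 + 1) + 3·10^3 + 3·10^2 + 2·10 + 6 = 100000003326 —(−1)→ 100000003325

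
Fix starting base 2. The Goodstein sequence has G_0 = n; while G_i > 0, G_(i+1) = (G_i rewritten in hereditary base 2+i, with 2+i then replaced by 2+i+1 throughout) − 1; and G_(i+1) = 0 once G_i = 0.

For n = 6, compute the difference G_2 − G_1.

228

(0) 6|_2 = 2^2 + 2 ↦ 3^3 + 3|_3 = 30 ⇒ 29
(1) 29|_3 = 3^3 + 2 ↦ 4^4 + 2|_4 = 258 ⇒ 257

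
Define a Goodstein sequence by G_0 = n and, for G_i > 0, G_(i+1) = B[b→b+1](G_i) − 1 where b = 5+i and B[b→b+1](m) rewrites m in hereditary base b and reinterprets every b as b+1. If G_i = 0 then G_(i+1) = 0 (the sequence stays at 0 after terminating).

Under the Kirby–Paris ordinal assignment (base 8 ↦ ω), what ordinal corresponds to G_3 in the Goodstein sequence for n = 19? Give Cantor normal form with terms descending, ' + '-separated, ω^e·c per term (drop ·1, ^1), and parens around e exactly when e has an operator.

19 —HB5→ 3·5 + 4 —bump→ 3·6 + 4 = 22 —(−1)→ 21
21 —HB6→ 3·6 + 3 —bump→ 3·7 + 3 = 24 —(−1)→ 23
23 —HB7→ 3·7 + 2 —bump→ 3·8 + 2 = 26 —(−1)→ 25
25 —HB8→ 3·8 + 1 —bump→ 3·9 + 1 = 28 —(−1)→ 27

ω·3 + 1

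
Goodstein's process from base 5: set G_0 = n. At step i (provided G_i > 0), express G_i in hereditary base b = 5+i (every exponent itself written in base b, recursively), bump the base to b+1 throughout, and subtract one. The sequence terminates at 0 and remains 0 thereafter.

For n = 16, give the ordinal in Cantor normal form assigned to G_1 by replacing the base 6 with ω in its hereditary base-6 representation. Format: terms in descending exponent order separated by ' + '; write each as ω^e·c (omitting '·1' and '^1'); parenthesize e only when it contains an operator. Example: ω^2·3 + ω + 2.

ω·3

[0] 16 ≡ 3·5 + 1 (base 5). Lift 6: 19. −1: 18.
[1] 18 ≡ 3·6 (base 6). Lift 7: 21. −1: 20.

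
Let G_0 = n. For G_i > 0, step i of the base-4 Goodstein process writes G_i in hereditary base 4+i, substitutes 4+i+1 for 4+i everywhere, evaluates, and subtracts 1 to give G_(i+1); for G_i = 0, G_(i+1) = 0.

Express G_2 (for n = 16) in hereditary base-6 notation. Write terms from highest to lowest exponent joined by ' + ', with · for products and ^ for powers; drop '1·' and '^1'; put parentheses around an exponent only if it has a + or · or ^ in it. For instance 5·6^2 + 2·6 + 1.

4·6 + 3

G_0=16  [base 4] 4^2  →[4↦5]→  5^2 = 25  −1 ⇒ G_1=24
G_1=24  [base 5] 4·5 + 4  →[5↦6]→  4·6 + 4 = 28  −1 ⇒ G_2=27
G_2=27  [base 6] 4·6 + 3  →[6↦7]→  4·7 + 3 = 31  −1 ⇒ G_3=30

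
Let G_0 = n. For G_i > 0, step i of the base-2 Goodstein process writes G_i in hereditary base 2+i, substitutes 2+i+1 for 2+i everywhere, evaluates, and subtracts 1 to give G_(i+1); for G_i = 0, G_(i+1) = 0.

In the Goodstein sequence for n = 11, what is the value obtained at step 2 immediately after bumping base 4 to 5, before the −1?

15628

G_0=11  [base 2] 2^(2 + 1) + 2 + 1  →[2↦3]→  3^(3 + 1) + 3 + 1 = 85  −1 ⇒ G_1=84
G_1=84  [base 3] 3^(3 + 1) + 3  →[3↦4]→  4^(4 + 1) + 4 = 1028  −1 ⇒ G_2=1027
G_2=1027  [base 4] 4^(4 + 1) + 3  →[4↦5]→  5^(5 + 1) + 3 = 15628  −1 ⇒ G_3=15627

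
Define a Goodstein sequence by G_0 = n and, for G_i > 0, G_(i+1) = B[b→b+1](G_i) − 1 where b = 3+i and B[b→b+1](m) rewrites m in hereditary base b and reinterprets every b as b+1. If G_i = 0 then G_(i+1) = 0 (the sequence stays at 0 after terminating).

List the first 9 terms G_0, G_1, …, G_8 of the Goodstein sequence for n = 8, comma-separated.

8, 9, 10, 11, 11, 11, 11, 11, 11

base 3: 8 = 2·3 + 2; at 4: 2·4 + 2 = 10; next = 9
base 4: 9 = 2·4 + 1; at 5: 2·5 + 1 = 11; next = 10
base 5: 10 = 2·5; at 6: 2·6 = 12; next = 11
base 6: 11 = 6 + 5; at 7: 7 + 5 = 12; next = 11
base 7: 11 = 7 + 4; at 8: 8 + 4 = 12; next = 11
base 8: 11 = 8 + 3; at 9: 9 + 3 = 12; next = 11
base 9: 11 = 9 + 2; at 10: 10 + 2 = 12; next = 11
base 10: 11 = 10 + 1; at 11: 11 + 1 = 12; next = 11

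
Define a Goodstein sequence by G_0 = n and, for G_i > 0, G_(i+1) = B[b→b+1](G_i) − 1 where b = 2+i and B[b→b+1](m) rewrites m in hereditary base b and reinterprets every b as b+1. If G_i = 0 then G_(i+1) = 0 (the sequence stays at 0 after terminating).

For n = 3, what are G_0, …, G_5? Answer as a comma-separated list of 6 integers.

3, 3, 3, 2, 1, 0

step 0: 3 = 2 + 1; sub 3 for 2: 3 + 1; = 4; G_1 = 4−1 = 3
step 1: 3 = 3; sub 4 for 3: 4; = 4; G_2 = 4−1 = 3
step 2: 3 = 3; sub 5 for 4: 3; = 3; G_3 = 3−1 = 2
step 3: 2 = 2; sub 6 for 5: 2; = 2; G_4 = 2−1 = 1
step 4: 1 = 1; sub 7 for 6: 1; = 1; G_5 = 1−1 = 0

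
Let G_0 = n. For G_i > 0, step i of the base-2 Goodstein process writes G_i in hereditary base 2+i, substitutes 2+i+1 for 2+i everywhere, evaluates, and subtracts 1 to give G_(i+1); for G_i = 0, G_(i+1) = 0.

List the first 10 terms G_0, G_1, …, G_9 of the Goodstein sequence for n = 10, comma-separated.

i=0: 10 = 2^(2 + 1) + 2 (b=2); 2→3: 3^(3 + 1) + 3 = 84; 84−1 = 83
i=1: 83 = 3^(3 + 1) + 2 (b=3); 3→4: 4^(4 + 1) + 2 = 1026; 1026−1 = 1025
i=2: 1025 = 4^(4 + 1) + 1 (b=4); 4→5: 5^(5 + 1) + 1 = 15626; 15626−1 = 15625
i=3: 15625 = 5^(5 + 1) (b=5); 5→6: 6^(6 + 1) = 279936; 279936−1 = 279935
i=4: 279935 = 5·6^6 + 5·6^5 + 5·6^4 + 5·6^3 + 5·6^2 + 5·6 + 5 (b=6); 6→7: 5·7^7 + 5·7^5 + 5·7^4 + 5·7^3 + 5·7^2 + 5·7 + 5 = 4215755; 4215755−1 = 4215754
i=5: 4215754 = 5·7^7 + 5·7^5 + 5·7^4 + 5·7^3 + 5·7^2 + 5·7 + 4 (b=7); 7→8: 5·8^8 + 5·8^5 + 5·8^4 + 5·8^3 + 5·8^2 + 5·8 + 4 = 84073324; 84073324−1 = 84073323
i=6: 84073323 = 5·8^8 + 5·8^5 + 5·8^4 + 5·8^3 + 5·8^2 + 5·8 + 3 (b=8); 8→9: 5·9^9 + 5·9^5 + 5·9^4 + 5·9^3 + 5·9^2 + 5·9 + 3 = 1937434593; 1937434593−1 = 1937434592
i=7: 1937434592 = 5·9^9 + 5·9^5 + 5·9^4 + 5·9^3 + 5·9^2 + 5·9 + 2 (b=9); 9→10: 5·10^10 + 5·10^5 + 5·10^4 + 5·10^3 + 5·10^2 + 5·10 + 2 = 50000555552; 50000555552−1 = 50000555551
i=8: 50000555551 = 5·10^10 + 5·10^5 + 5·10^4 + 5·10^3 + 5·10^2 + 5·10 + 1 (b=10); 10→11: 5·11^11 + 5·11^5 + 5·11^4 + 5·11^3 + 5·11^2 + 5·11 + 1 = 1426559238831; 1426559238831−1 = 1426559238830

10, 83, 1025, 15625, 279935, 4215754, 84073323, 1937434592, 50000555551, 1426559238830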